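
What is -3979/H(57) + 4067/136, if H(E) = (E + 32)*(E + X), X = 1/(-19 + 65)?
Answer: 924536325/31748792 ≈ 29.120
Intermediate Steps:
X = 1/46 ≈ 0.021739
H(E) = (32 + E)*(1/46 + E) (H(E) = (E + 32)*(E + 1/46) = (32 + E)*(1/46 + E))
-3979/H(57) + 4067/136 = -3979/(16/23 + 57² + (1473/46)*57) + 4067/136 = -3979/(16/23 + 3249 + 83961/46) + 4067*(1/136) = -3979/233447/46 + 4067/136 = -3979*46/233447 + 4067/136 = -183034/233447 + 4067/136 = 924536325/31748792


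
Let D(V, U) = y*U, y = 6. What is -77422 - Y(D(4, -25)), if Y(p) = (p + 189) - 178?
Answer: -77283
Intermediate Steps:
D(V, U) = 6*U
Y(p) = 11 + p (Y(p) = (189 + p) - 178 = 11 + p)
-77422 - Y(D(4, -25)) = -77422 - (11 + 6*(-25)) = -77422 - (11 - 150) = -77422 - 1*(-139) = -77422 + 139 = -77283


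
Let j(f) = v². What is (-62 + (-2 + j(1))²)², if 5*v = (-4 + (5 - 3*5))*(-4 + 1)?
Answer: 8404467710116/390625 ≈ 2.1515e+7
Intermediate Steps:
v = 42/5 (v = ((-4 + (5 - 3*5))*(-4 + 1))/5 = ((-4 + (5 - 15))*(-3))/5 = ((-4 - 10)*(-3))/5 = (-14*(-3))/5 = (⅕)*42 = 42/5 ≈ 8.4000)
j(f) = 1764/25 (j(f) = (42/5)² = 1764/25)
(-62 + (-2 + j(1))²)² = (-62 + (-2 + 1764/25)²)² = (-62 + (1714/25)²)² = (-62 + 2937796/625)² = (2899046/625)² = 8404467710116/390625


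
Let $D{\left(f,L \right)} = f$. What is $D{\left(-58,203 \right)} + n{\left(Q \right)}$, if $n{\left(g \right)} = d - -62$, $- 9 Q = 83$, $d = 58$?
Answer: $62$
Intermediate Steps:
$Q = - \frac{83}{9}$ ($Q = \left(- \frac{1}{9}\right) 83 = - \frac{83}{9} \approx -9.2222$)
$n{\left(g \right)} = 120$ ($n{\left(g \right)} = 58 - -62 = 58 + 62 = 120$)
$D{\left(-58,203 \right)} + n{\left(Q \right)} = -58 + 120 = 62$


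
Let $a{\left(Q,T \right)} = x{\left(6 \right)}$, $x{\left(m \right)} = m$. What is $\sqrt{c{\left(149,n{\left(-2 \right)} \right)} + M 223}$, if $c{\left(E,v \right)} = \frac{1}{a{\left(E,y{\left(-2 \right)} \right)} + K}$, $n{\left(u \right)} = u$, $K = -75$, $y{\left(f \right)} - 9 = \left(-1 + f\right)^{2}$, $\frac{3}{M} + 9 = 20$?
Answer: $\frac{5 \sqrt{1401114}}{759} \approx 7.7977$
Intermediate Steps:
$M = \frac{3}{11}$ ($M = \frac{3}{-9 + 20} = \frac{3}{11} \approx 0.27273$)
$y{\left(f \right)} = 9 + \left(-1 + f\right)^{2}$
$a{\left(Q,T \right)} = 6$
$c{\left(E,v \right)} = - \frac{1}{69}$ ($c{\left(E,v \right)} = \frac{1}{6 - 75} = \frac{1}{-69} = - \frac{1}{69}$)
$\sqrt{c{\left(149,n{\left(-2 \right)} \right)} + M 223} = \sqrt{- \frac{1}{69} + \frac{3}{11} \cdot 223} = \sqrt{- \frac{1}{69} + \frac{669}{11}} = \sqrt{\frac{46150}{759}} = \frac{5 \sqrt{1401114}}{759}$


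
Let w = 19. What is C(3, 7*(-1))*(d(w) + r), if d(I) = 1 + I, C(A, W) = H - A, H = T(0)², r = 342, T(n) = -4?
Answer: 4706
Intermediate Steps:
H = 16 (H = (-4)² = 16)
C(A, W) = 16 - A
C(3, 7*(-1))*(d(w) + r) = (16 - 1*3)*((1 + 19) + 342) = (16 - 3)*(20 + 342) = 13*362 = 4706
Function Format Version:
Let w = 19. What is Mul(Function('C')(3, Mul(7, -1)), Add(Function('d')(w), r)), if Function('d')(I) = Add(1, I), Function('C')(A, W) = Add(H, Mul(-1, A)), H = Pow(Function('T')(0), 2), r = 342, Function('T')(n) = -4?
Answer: 4706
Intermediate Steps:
H = 16 (H = Pow(-4, 2) = 16)
Function('C')(A, W) = Add(16, Mul(-1, A))
Mul(Function('C')(3, Mul(7, -1)), Add(Function('d')(w), r)) = Mul(Add(16, Mul(-1, 3)), Add(Add(1, 19), 342)) = Mul(Add(16, -3), Add(20, 342)) = Mul(13, 362) = 4706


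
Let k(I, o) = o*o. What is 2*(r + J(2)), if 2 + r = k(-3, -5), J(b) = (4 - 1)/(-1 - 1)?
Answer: 43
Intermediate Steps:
J(b) = -3/2 (J(b) = 3/(-2) = 3*(-½) = -3/2)
k(I, o) = o²
r = 23 (r = -2 + (-5)² = -2 + 25 = 23)
2*(r + J(2)) = 2*(23 - 3/2) = 2*(43/2) = 43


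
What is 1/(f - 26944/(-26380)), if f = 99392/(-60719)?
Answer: -400441805/246487056 ≈ -1.6246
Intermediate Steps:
f = -99392/60719 (f = 99392*(-1/60719) = -99392/60719 ≈ -1.6369)
1/(f - 26944/(-26380)) = 1/(-99392/60719 - 26944/(-26380)) = 1/(-99392/60719 - 26944*(-1/26380)) = 1/(-99392/60719 + 6736/6595) = 1/(-246487056/400441805) = -400441805/246487056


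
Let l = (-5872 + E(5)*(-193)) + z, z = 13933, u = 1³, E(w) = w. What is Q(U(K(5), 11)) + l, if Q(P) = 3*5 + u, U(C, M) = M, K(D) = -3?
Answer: 7112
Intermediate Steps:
u = 1
Q(P) = 16 (Q(P) = 3*5 + 1 = 15 + 1 = 16)
l = 7096 (l = (-5872 + 5*(-193)) + 13933 = (-5872 - 965) + 13933 = -6837 + 13933 = 7096)
Q(U(K(5), 11)) + l = 16 + 7096 = 7112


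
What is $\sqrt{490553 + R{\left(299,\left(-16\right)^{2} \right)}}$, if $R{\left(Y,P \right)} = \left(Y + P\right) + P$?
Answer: $6 \sqrt{13649} \approx 700.97$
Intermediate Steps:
$R{\left(Y,P \right)} = Y + 2 P$ ($R{\left(Y,P \right)} = \left(P + Y\right) + P = Y + 2 P$)
$\sqrt{490553 + R{\left(299,\left(-16\right)^{2} \right)}} = \sqrt{490553 + \left(299 + 2 \left(-16\right)^{2}\right)} = \sqrt{490553 + \left(299 + 2 \cdot 256\right)} = \sqrt{490553 + \left(299 + 512\right)} = \sqrt{490553 + 811} = \sqrt{491364} = 6 \sqrt{13649}$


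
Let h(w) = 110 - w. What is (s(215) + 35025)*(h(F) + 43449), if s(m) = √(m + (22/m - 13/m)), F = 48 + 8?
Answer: 1523692575 + 43503*√9940310/215 ≈ 1.5243e+9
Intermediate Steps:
F = 56
s(m) = √(m + 9/m)
(s(215) + 35025)*(h(F) + 43449) = (√(215 + 9/215) + 35025)*((110 - 1*56) + 43449) = (√(215 + 9*(1/215)) + 35025)*((110 - 56) + 43449) = (√(215 + 9/215) + 35025)*(54 + 43449) = (√(46234/215) + 35025)*43503 = (√9940310/215 + 35025)*43503 = (35025 + √9940310/215)*43503 = 1523692575 + 43503*√9940310/215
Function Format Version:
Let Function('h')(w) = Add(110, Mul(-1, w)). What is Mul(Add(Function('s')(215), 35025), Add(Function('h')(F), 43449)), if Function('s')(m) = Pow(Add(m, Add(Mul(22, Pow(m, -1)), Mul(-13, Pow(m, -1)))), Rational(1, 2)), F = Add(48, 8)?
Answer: Add(1523692575, Mul(Rational(43503, 215), Pow(9940310, Rational(1, 2)))) ≈ 1.5243e+9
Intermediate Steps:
F = 56
Function('s')(m) = Pow(Add(m, Mul(9, Pow(m, -1))), Rational(1, 2))
Mul(Add(Function('s')(215), 35025), Add(Function('h')(F), 43449)) = Mul(Add(Pow(Add(215, Mul(9, Pow(215, -1))), Rational(1, 2)), 35025), Add(Add(110, Mul(-1, 56)), 43449)) = Mul(Add(Pow(Add(215, Mul(9, Rational(1, 215))), Rational(1, 2)), 35025), Add(Add(110, -56), 43449)) = Mul(Add(Pow(Add(215, Rational(9, 215)), Rational(1, 2)), 35025), Add(54, 43449)) = Mul(Add(Pow(Rational(46234, 215), Rational(1, 2)), 35025), 43503) = Mul(Add(Mul(Rational(1, 215), Pow(9940310, Rational(1, 2))), 35025), 43503) = Mul(Add(35025, Mul(Rational(1, 215), Pow(9940310, Rational(1, 2)))), 43503) = Add(1523692575, Mul(Rational(43503, 215), Pow(9940310, Rational(1, 2))))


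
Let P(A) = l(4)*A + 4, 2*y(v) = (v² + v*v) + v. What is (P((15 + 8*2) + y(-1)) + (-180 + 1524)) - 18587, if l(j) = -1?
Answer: -34541/2 ≈ -17271.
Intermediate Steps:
y(v) = v² + v/2 (y(v) = ((v² + v*v) + v)/2 = ((v² + v²) + v)/2 = (2*v² + v)/2 = (v + 2*v²)/2 = v² + v/2)
P(A) = 4 - A (P(A) = -A + 4 = 4 - A)
(P((15 + 8*2) + y(-1)) + (-180 + 1524)) - 18587 = ((4 - ((15 + 8*2) - (½ - 1))) + (-180 + 1524)) - 18587 = ((4 - ((15 + 16) - 1*(-½))) + 1344) - 18587 = ((4 - (31 + ½)) + 1344) - 18587 = ((4 - 1*63/2) + 1344) - 18587 = ((4 - 63/2) + 1344) - 18587 = (-55/2 + 1344) - 18587 = 2633/2 - 18587 = -34541/2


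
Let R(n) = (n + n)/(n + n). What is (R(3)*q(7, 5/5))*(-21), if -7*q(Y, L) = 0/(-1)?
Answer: 0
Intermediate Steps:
R(n) = 1 (R(n) = (2*n)/((2*n)) = (2*n)*(1/(2*n)) = 1)
q(Y, L) = 0 (q(Y, L) = -0/(-1) = -0*(-1) = -⅐*0 = 0)
(R(3)*q(7, 5/5))*(-21) = (1*0)*(-21) = 0*(-21) = 0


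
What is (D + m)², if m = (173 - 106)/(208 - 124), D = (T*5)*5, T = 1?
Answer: 4695889/7056 ≈ 665.52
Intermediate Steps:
D = 25 (D = (1*5)*5 = 5*5 = 25)
m = 67/84 ≈ 0.79762
(D + m)² = (25 + 67/84)² = (2167/84)² = 4695889/7056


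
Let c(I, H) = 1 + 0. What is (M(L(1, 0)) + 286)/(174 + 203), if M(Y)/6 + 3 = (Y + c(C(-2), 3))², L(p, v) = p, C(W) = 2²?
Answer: 292/377 ≈ 0.77454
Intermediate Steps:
C(W) = 4
c(I, H) = 1
M(Y) = -18 + 6*(1 + Y)² (M(Y) = -18 + 6*(Y + 1)² = -18 + 6*(1 + Y)²)
(M(L(1, 0)) + 286)/(174 + 203) = ((-18 + 6*(1 + 1)²) + 286)/(174 + 203) = ((-18 + 6*2²) + 286)/377 = ((-18 + 6*4) + 286)*(1/377) = ((-18 + 24) + 286)*(1/377) = (6 + 286)*(1/377) = 292*(1/377) = 292/377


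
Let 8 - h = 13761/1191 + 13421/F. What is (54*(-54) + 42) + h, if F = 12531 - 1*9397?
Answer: -3585575263/1244198 ≈ -2881.8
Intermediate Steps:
F = 3134 (F = 12531 - 9397 = 3134)
h = -9750211/1244198 (h = 8 - (13761/1191 + 13421/3134) = 8 - (13761*(1/1191) + 13421*(1/3134)) = 8 - (4587/397 + 13421/3134) = 8 - 1*19703795/1244198 = 8 - 19703795/1244198 = -9750211/1244198 ≈ -7.8365)
(54*(-54) + 42) + h = (54*(-54) + 42) - 9750211/1244198 = (-2916 + 42) - 9750211/1244198 = -2874 - 9750211/1244198 = -3585575263/1244198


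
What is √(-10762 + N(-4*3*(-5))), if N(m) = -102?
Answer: 4*I*√679 ≈ 104.23*I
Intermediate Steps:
√(-10762 + N(-4*3*(-5))) = √(-10762 - 102) = √(-10864) = 4*I*√679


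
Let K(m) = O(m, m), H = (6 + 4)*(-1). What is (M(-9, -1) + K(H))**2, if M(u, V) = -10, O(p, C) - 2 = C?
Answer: 324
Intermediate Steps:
O(p, C) = 2 + C
H = -10 (H = 10*(-1) = -10)
K(m) = 2 + m
(M(-9, -1) + K(H))**2 = (-10 + (2 - 10))**2 = (-10 - 8)**2 = (-18)**2 = 324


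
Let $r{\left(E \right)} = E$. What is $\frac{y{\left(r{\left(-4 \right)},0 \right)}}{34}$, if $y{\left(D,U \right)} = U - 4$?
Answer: $- \frac{2}{17} \approx -0.11765$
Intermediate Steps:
$y{\left(D,U \right)} = -4 + U$
$\frac{y{\left(r{\left(-4 \right)},0 \right)}}{34} = \frac{-4 + 0}{34} = \left(-4\right) \frac{1}{34} = - \frac{2}{17}$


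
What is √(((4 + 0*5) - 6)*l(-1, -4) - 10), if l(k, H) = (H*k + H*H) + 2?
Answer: 3*I*√6 ≈ 7.3485*I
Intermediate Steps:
l(k, H) = 2 + H² + H*k (l(k, H) = (H*k + H²) + 2 = (H² + H*k) + 2 = 2 + H² + H*k)
√(((4 + 0*5) - 6)*l(-1, -4) - 10) = √(((4 + 0*5) - 6)*(2 + (-4)² - 4*(-1)) - 10) = √(((4 + 0) - 6)*(2 + 16 + 4) - 10) = √((4 - 6)*22 - 10) = √(-2*22 - 10) = √(-44 - 10) = √(-54) = 3*I*√6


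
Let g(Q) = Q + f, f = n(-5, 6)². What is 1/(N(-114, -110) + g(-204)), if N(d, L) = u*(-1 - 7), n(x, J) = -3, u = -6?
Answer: -1/147 ≈ -0.0068027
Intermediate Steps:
N(d, L) = 48 (N(d, L) = -6*(-1 - 7) = -6*(-8) = 48)
f = 9 (f = (-3)² = 9)
g(Q) = 9 + Q (g(Q) = Q + 9 = 9 + Q)
1/(N(-114, -110) + g(-204)) = 1/(48 + (9 - 204)) = 1/(48 - 195) = 1/(-147) = -1/147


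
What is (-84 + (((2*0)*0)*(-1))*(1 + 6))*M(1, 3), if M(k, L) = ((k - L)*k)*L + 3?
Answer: 252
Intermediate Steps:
M(k, L) = 3 + L*k*(k - L) (M(k, L) = (k*(k - L))*L + 3 = L*k*(k - L) + 3 = 3 + L*k*(k - L))
(-84 + (((2*0)*0)*(-1))*(1 + 6))*M(1, 3) = (-84 + (((2*0)*0)*(-1))*(1 + 6))*(3 + 3*1² - 1*1*3²) = (-84 + ((0*0)*(-1))*7)*(3 + 3*1 - 1*1*9) = (-84 + (0*(-1))*7)*(3 + 3 - 9) = (-84 + 0*7)*(-3) = (-84 + 0)*(-3) = -84*(-3) = 252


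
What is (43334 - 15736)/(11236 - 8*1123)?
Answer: 13799/1126 ≈ 12.255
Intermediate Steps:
(43334 - 15736)/(11236 - 8*1123) = 27598/(11236 - 8984) = 27598/2252 = 27598*(1/2252) = 13799/1126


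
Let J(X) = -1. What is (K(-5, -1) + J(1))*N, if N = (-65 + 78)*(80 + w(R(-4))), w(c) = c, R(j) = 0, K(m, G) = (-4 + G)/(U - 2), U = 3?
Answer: -6240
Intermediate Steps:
K(m, G) = -4 + G (K(m, G) = (-4 + G)/(3 - 2) = (-4 + G)/1 = (-4 + G)*1 = -4 + G)
N = 1040 (N = (-65 + 78)*(80 + 0) = 13*80 = 1040)
(K(-5, -1) + J(1))*N = ((-4 - 1) - 1)*1040 = (-5 - 1)*1040 = -6*1040 = -6240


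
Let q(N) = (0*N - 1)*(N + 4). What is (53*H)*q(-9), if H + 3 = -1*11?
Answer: -3710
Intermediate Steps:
q(N) = -4 - N (q(N) = (0 - 1)*(4 + N) = -(4 + N) = -4 - N)
H = -14 (H = -3 - 1*11 = -3 - 11 = -14)
(53*H)*q(-9) = (53*(-14))*(-4 - 1*(-9)) = -742*(-4 + 9) = -742*5 = -3710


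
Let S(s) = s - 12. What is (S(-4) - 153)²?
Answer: 28561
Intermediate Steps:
S(s) = -12 + s
(S(-4) - 153)² = ((-12 - 4) - 153)² = (-16 - 153)² = (-169)² = 28561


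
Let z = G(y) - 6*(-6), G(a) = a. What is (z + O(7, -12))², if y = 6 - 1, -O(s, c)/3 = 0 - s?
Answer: 3844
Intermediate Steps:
O(s, c) = 3*s (O(s, c) = -3*(0 - s) = -(-3)*s = 3*s)
y = 5
z = 41 (z = 5 - 6*(-6) = 5 + 36 = 41)
(z + O(7, -12))² = (41 + 3*7)² = (41 + 21)² = 62² = 3844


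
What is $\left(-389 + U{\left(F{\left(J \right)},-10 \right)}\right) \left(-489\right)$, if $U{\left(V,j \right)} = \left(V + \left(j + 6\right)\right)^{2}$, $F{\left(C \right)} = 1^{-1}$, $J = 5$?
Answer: $185820$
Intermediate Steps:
$F{\left(C \right)} = 1$
$U{\left(V,j \right)} = \left(6 + V + j\right)^{2}$ ($U{\left(V,j \right)} = \left(V + \left(6 + j\right)\right)^{2} = \left(6 + V + j\right)^{2}$)
$\left(-389 + U{\left(F{\left(J \right)},-10 \right)}\right) \left(-489\right) = \left(-389 + \left(6 + 1 - 10\right)^{2}\right) \left(-489\right) = \left(-389 + \left(-3\right)^{2}\right) \left(-489\right) = \left(-389 + 9\right) \left(-489\right) = \left(-380\right) \left(-489\right) = 185820$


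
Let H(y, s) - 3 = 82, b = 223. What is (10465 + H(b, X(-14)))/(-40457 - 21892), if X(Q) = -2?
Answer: -10550/62349 ≈ -0.16921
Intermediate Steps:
H(y, s) = 85 (H(y, s) = 3 + 82 = 85)
(10465 + H(b, X(-14)))/(-40457 - 21892) = (10465 + 85)/(-40457 - 21892) = 10550/(-62349) = 10550*(-1/62349) = -10550/62349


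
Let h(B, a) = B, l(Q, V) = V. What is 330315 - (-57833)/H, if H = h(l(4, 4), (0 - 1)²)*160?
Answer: 211459433/640 ≈ 3.3041e+5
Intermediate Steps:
H = 640 (H = 4*160 = 640)
330315 - (-57833)/H = 330315 - (-57833)/640 = 330315 - 1*(-57833/640) = 330315 + 57833/640 = 211459433/640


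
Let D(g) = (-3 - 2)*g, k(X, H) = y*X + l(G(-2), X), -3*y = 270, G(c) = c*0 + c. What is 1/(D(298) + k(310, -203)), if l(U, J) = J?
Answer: -1/29080 ≈ -3.4388e-5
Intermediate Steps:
G(c) = c (G(c) = 0 + c = c)
y = -90 (y = -1/3*270 = -90)
k(X, H) = -89*X (k(X, H) = -90*X + X = -89*X)
D(g) = -5*g
1/(D(298) + k(310, -203)) = 1/(-5*298 - 89*310) = 1/(-1490 - 27590) = 1/(-29080) = -1/29080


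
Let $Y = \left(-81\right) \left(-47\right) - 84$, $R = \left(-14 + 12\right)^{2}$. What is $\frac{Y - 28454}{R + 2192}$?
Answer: $- \frac{24731}{2196} \approx -11.262$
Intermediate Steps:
$R = 4$ ($R = \left(-2\right)^{2} = 4$)
$Y = 3723$ ($Y = 3807 - 84 = 3723$)
$\frac{Y - 28454}{R + 2192} = \frac{3723 - 28454}{4 + 2192} = - \frac{24731}{2196}$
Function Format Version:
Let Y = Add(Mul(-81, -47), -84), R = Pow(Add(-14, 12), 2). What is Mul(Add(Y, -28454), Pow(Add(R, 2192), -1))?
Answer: Rational(-24731, 2196) ≈ -11.262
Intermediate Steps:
R = 4 (R = Pow(-2, 2) = 4)
Y = 3723 (Y = Add(3807, -84) = 3723)
Mul(Add(Y, -28454), Pow(Add(R, 2192), -1)) = Mul(Add(3723, -28454), Pow(Add(4, 2192), -1)) = Mul(-24731, Pow(2196, -1)) = Mul(-24731, Rational(1, 2196)) = Rational(-24731, 2196)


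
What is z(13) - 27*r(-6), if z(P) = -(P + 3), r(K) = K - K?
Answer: -16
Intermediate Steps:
r(K) = 0
z(P) = -3 - P (z(P) = -(3 + P) = -3 - P)
z(13) - 27*r(-6) = (-3 - 1*13) - 27*0 = (-3 - 13) + 0 = -16 + 0 = -16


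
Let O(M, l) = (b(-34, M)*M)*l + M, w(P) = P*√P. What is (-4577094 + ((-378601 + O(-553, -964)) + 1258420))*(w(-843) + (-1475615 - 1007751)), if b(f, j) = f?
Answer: 54194386949896 + 18396751908*I*√843 ≈ 5.4194e+13 + 5.3414e+11*I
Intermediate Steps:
w(P) = P^(3/2)
O(M, l) = M - 34*M*l (O(M, l) = (-34*M)*l + M = -34*M*l + M = M - 34*M*l)
(-4577094 + ((-378601 + O(-553, -964)) + 1258420))*(w(-843) + (-1475615 - 1007751)) = (-4577094 + ((-378601 - 553*(1 - 34*(-964))) + 1258420))*((-843)^(3/2) + (-1475615 - 1007751)) = (-4577094 + ((-378601 - 553*(1 + 32776)) + 1258420))*(-843*I*√843 - 2483366) = (-4577094 + ((-378601 - 553*32777) + 1258420))*(-2483366 - 843*I*√843) = (-4577094 + ((-378601 - 18125681) + 1258420))*(-2483366 - 843*I*√843) = (-4577094 + (-18504282 + 1258420))*(-2483366 - 843*I*√843) = (-4577094 - 17245862)*(-2483366 - 843*I*√843) = -21822956*(-2483366 - 843*I*√843) = 54194386949896 + 18396751908*I*√843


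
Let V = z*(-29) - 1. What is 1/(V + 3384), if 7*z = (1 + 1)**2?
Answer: 7/23565 ≈ 0.00029705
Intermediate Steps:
z = 4/7 (z = (1 + 1)**2/7 = (1/7)*2**2 = (1/7)*4 = 4/7 ≈ 0.57143)
V = -123/7 (V = (4/7)*(-29) - 1 = -116/7 - 1 = -123/7 ≈ -17.571)
1/(V + 3384) = 1/(-123/7 + 3384) = 1/(23565/7) = 7/23565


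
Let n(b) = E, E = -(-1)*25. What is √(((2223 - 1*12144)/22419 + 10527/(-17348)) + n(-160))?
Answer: √100634359698929193/64820802 ≈ 4.8939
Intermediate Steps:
E = 25 (E = -1*(-25) = 25)
n(b) = 25
√(((2223 - 1*12144)/22419 + 10527/(-17348)) + n(-160)) = √(((2223 - 1*12144)/22419 + 10527/(-17348)) + 25) = √(((2223 - 12144)*(1/22419) + 10527*(-1/17348)) + 25) = √((-9921*1/22419 - 10527/17348) + 25) = √((-3307/7473 - 10527/17348) + 25) = √(-136038107/129641604 + 25) = √(3105001993/129641604) = √100634359698929193/64820802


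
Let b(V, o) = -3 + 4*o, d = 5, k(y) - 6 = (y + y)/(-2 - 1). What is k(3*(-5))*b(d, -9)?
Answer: -624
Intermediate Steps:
k(y) = 6 - 2*y/3 (k(y) = 6 + (y + y)/(-2 - 1) = 6 + (2*y)/(-3) = 6 + (2*y)*(-⅓) = 6 - 2*y/3)
k(3*(-5))*b(d, -9) = (6 - 2*(-5))*(-3 + 4*(-9)) = (6 - ⅔*(-15))*(-3 - 36) = (6 + 10)*(-39) = 16*(-39) = -624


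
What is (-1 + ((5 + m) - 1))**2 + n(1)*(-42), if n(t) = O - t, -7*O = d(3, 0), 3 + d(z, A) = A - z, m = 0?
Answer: 15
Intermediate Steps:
d(z, A) = -3 + A - z (d(z, A) = -3 + (A - z) = -3 + A - z)
O = 6/7 (O = -(-3 + 0 - 1*3)/7 = -(-3 + 0 - 3)/7 = -1/7*(-6) = 6/7 ≈ 0.85714)
n(t) = 6/7 - t
(-1 + ((5 + m) - 1))**2 + n(1)*(-42) = (-1 + ((5 + 0) - 1))**2 + (6/7 - 1*1)*(-42) = (-1 + (5 - 1))**2 + (6/7 - 1)*(-42) = (-1 + 4)**2 - 1/7*(-42) = 3**2 + 6 = 9 + 6 = 15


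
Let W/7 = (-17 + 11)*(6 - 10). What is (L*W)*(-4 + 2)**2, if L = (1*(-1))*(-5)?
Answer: 3360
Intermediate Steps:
L = 5 (L = -1*(-5) = 5)
W = 168 (W = 7*((-17 + 11)*(6 - 10)) = 7*(-6*(-4)) = 7*24 = 168)
(L*W)*(-4 + 2)**2 = (5*168)*(-4 + 2)**2 = 840*(-2)**2 = 840*4 = 3360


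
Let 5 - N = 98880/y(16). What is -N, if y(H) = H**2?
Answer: 1525/4 ≈ 381.25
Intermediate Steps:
N = -1525/4 (N = 5 - 98880/(16**2) = 5 - 98880/256 = 5 - 1*1545/4 = 5 - 1545/4 = -1525/4 ≈ -381.25)
-N = -1*(-1525/4) = 1525/4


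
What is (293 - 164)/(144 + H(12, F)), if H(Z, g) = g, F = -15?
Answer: 1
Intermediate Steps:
(293 - 164)/(144 + H(12, F)) = (293 - 164)/(144 - 15) = 129/129 = 129*(1/129) = 1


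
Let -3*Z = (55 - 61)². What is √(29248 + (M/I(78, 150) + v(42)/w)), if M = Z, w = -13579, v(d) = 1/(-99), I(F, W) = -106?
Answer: √16497306784828347071/23749671 ≈ 171.02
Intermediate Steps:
v(d) = -1/99
Z = -12 (Z = -(55 - 61)²/3 = -⅓*(-6)² = -⅓*36 = -12)
M = -12
√(29248 + (M/I(78, 150) + v(42)/w)) = √(29248 + (-12/(-106) - 1/99/(-13579))) = √(29248 + (-12*(-1/106) - 1/99*(-1/13579))) = √(29248 + (6/53 + 1/1344321)) = √(29248 + 8065979/71249013) = √(2083899198203/71249013) = √16497306784828347071/23749671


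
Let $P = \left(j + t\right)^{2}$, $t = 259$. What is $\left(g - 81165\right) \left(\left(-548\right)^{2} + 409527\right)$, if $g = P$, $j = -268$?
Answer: $-57555936804$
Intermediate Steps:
$P = 81$ ($P = \left(-268 + 259\right)^{2} = \left(-9\right)^{2} = 81$)
$g = 81$
$\left(g - 81165\right) \left(\left(-548\right)^{2} + 409527\right) = \left(81 - 81165\right) \left(\left(-548\right)^{2} + 409527\right) = - 81084 \left(300304 + 409527\right) = \left(-81084\right) 709831 = -57555936804$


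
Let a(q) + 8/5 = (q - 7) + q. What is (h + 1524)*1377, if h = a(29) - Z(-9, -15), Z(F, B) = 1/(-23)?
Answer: 249162642/115 ≈ 2.1666e+6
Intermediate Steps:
a(q) = -43/5 + 2*q (a(q) = -8/5 + ((q - 7) + q) = -8/5 + ((-7 + q) + q) = -8/5 + (-7 + 2*q) = -43/5 + 2*q)
Z(F, B) = -1/23
h = 5686/115 (h = (-43/5 + 2*29) - 1*(-1/23) = (-43/5 + 58) + 1/23 = 247/5 + 1/23 = 5686/115 ≈ 49.443)
(h + 1524)*1377 = (5686/115 + 1524)*1377 = (180946/115)*1377 = 249162642/115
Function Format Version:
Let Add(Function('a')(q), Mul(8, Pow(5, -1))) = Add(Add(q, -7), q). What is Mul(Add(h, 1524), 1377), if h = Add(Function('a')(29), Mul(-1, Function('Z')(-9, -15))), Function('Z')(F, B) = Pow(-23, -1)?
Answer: Rational(249162642, 115) ≈ 2.1666e+6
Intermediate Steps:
Function('a')(q) = Add(Rational(-43, 5), Mul(2, q)) (Function('a')(q) = Add(Rational(-8, 5), Add(Add(q, -7), q)) = Add(Rational(-8, 5), Add(Add(-7, q), q)) = Add(Rational(-8, 5), Add(-7, Mul(2, q))) = Add(Rational(-43, 5), Mul(2, q)))
Function('Z')(F, B) = Rational(-1, 23)
h = Rational(5686, 115) (h = Add(Add(Rational(-43, 5), Mul(2, 29)), Mul(-1, Rational(-1, 23))) = Add(Add(Rational(-43, 5), 58), Rational(1, 23)) = Add(Rational(247, 5), Rational(1, 23)) = Rational(5686, 115) ≈ 49.443)
Mul(Add(h, 1524), 1377) = Mul(Add(Rational(5686, 115), 1524), 1377) = Mul(Rational(180946, 115), 1377) = Rational(249162642, 115)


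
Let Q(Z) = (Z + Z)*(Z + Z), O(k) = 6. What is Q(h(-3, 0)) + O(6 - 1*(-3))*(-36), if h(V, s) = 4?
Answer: -152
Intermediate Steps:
Q(Z) = 4*Z² (Q(Z) = (2*Z)*(2*Z) = 4*Z²)
Q(h(-3, 0)) + O(6 - 1*(-3))*(-36) = 4*4² + 6*(-36) = 4*16 - 216 = 64 - 216 = -152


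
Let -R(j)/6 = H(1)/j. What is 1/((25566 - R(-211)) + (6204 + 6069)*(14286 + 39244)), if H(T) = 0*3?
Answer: 1/656999256 ≈ 1.5221e-9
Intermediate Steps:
H(T) = 0
R(j) = 0 (R(j) = -0/j = -6*0 = 0)
1/((25566 - R(-211)) + (6204 + 6069)*(14286 + 39244)) = 1/((25566 - 1*0) + (6204 + 6069)*(14286 + 39244)) = 1/((25566 + 0) + 12273*53530) = 1/(25566 + 656973690) = 1/656999256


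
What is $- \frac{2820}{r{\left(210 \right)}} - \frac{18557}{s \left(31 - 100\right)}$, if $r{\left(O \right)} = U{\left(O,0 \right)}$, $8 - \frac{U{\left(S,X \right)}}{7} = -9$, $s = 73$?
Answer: $- \frac{11996057}{599403} \approx -20.013$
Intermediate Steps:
$U{\left(S,X \right)} = 119$ ($U{\left(S,X \right)} = 56 - -63 = 56 + 63 = 119$)
$r{\left(O \right)} = 119$
$- \frac{2820}{r{\left(210 \right)}} - \frac{18557}{s \left(31 - 100\right)} = - \frac{2820}{119} - \frac{18557}{73 \left(31 - 100\right)} = \left(-2820\right) \frac{1}{119} - \frac{18557}{73 \left(-69\right)} = - \frac{2820}{119} - \frac{18557}{-5037} = - \frac{2820}{119} - - \frac{18557}{5037} = - \frac{2820}{119} + \frac{18557}{5037} = - \frac{11996057}{599403}$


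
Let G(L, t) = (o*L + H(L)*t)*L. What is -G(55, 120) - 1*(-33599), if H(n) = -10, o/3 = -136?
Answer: 1333799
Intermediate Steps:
o = -408 (o = 3*(-136) = -408)
G(L, t) = L*(-408*L - 10*t) (G(L, t) = (-408*L - 10*t)*L = L*(-408*L - 10*t))
-G(55, 120) - 1*(-33599) = -2*55*(-204*55 - 5*120) - 1*(-33599) = -2*55*(-11220 - 600) + 33599 = -2*55*(-11820) + 33599 = -1*(-1300200) + 33599 = 1300200 + 33599 = 1333799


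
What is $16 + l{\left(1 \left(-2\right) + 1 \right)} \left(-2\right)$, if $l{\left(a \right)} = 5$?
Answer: $6$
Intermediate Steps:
$16 + l{\left(1 \left(-2\right) + 1 \right)} \left(-2\right) = 16 + 5 \left(-2\right) = 16 - 10 = 6$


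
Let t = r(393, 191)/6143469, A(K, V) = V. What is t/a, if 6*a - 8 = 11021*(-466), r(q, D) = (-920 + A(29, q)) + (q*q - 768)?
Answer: -153154/5258582155647 ≈ -2.9125e-8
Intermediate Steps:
r(q, D) = -1688 + q + q**2 (r(q, D) = (-920 + q) + (q*q - 768) = (-920 + q) + (q**2 - 768) = (-920 + q) + (-768 + q**2) = -1688 + q + q**2)
a = -855963 (a = 4/3 + (11021*(-466))/6 = 4/3 + (1/6)*(-5135786) = 4/3 - 2567893/3 = -855963)
t = 153154/6143469 (t = (-1688 + 393 + 393**2)/6143469 = (-1688 + 393 + 154449)*(1/6143469) = 153154*(1/6143469) = 153154/6143469 ≈ 0.024930)
t/a = (153154/6143469)/(-855963) = (153154/6143469)*(-1/855963) = -153154/5258582155647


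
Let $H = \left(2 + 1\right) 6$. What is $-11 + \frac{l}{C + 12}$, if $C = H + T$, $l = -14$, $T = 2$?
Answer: $- \frac{183}{16} \approx -11.438$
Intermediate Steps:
$H = 18$ ($H = 3 \cdot 6 = 18$)
$C = 20$ ($C = 18 + 2 = 20$)
$-11 + \frac{l}{C + 12} = -11 + \frac{1}{20 + 12} \left(-14\right) = -11 + \frac{1}{32} \left(-14\right) = -11 - \frac{7}{16} = - \frac{183}{16}$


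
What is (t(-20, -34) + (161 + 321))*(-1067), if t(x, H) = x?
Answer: -492954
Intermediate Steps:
(t(-20, -34) + (161 + 321))*(-1067) = (-20 + (161 + 321))*(-1067) = (-20 + 482)*(-1067) = 462*(-1067) = -492954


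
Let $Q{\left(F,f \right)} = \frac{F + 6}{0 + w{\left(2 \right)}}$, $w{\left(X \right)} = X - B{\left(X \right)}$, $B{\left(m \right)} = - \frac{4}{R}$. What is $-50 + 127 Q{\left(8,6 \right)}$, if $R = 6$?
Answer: $\frac{2467}{4} \approx 616.75$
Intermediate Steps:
$B{\left(m \right)} = - \frac{2}{3}$ ($B{\left(m \right)} = - \frac{4}{6} = \left(-4\right) \frac{1}{6} = - \frac{2}{3}$)
$w{\left(X \right)} = \frac{2}{3} + X$ ($w{\left(X \right)} = X - - \frac{2}{3} = X + \frac{2}{3} = \frac{2}{3} + X$)
$Q{\left(F,f \right)} = \frac{9}{4} + \frac{3 F}{8}$ ($Q{\left(F,f \right)} = \frac{F + 6}{0 + \left(\frac{2}{3} + 2\right)} = \frac{6 + F}{0 + \frac{8}{3}} = \frac{6 + F}{\frac{8}{3}} = \left(6 + F\right) \frac{3}{8} = \frac{9}{4} + \frac{3 F}{8}$)
$-50 + 127 Q{\left(8,6 \right)} = -50 + 127 \left(\frac{9}{4} + \frac{3}{8} \cdot 8\right) = -50 + 127 \left(\frac{9}{4} + 3\right) = -50 + 127 \cdot \frac{21}{4} = -50 + \frac{2667}{4} = \frac{2467}{4}$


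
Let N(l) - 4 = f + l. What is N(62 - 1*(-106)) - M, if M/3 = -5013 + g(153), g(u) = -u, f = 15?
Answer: 15685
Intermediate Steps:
N(l) = 19 + l (N(l) = 4 + (15 + l) = 19 + l)
M = -15498 (M = 3*(-5013 - 1*153) = 3*(-5013 - 153) = 3*(-5166) = -15498)
N(62 - 1*(-106)) - M = (19 + (62 - 1*(-106))) - 1*(-15498) = (19 + (62 + 106)) + 15498 = (19 + 168) + 15498 = 187 + 15498 = 15685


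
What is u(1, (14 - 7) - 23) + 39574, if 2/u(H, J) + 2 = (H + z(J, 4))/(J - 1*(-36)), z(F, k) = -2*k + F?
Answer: 2493122/63 ≈ 39573.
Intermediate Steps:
z(F, k) = F - 2*k
u(H, J) = 2/(-2 + (-8 + H + J)/(36 + J)) (u(H, J) = 2/(-2 + (H + (J - 2*4))/(J - 1*(-36))) = 2/(-2 + (H + (J - 8))/(J + 36)) = 2/(-2 + (H + (-8 + J))/(36 + J)) = 2/(-2 + (-8 + H + J)/(36 + J)))
u(1, (14 - 7) - 23) + 39574 = 2*(36 + ((14 - 7) - 23))/(-80 + 1 - ((14 - 7) - 23)) + 39574 = 2*(36 + (7 - 23))/(-80 + 1 - (7 - 23)) + 39574 = 2*(36 - 16)/(-80 + 1 - 1*(-16)) + 39574 = 2*20/(-80 + 1 + 16) + 39574 = 2*20/(-63) + 39574 = 2*(-1/63)*20 + 39574 = -40/63 + 39574 = 2493122/63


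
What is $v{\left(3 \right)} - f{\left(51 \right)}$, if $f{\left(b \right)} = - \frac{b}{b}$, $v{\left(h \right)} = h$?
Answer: $4$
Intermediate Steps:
$f{\left(b \right)} = -1$ ($f{\left(b \right)} = \left(-1\right) 1 = -1$)
$v{\left(3 \right)} - f{\left(51 \right)} = 3 - -1 = 3 + 1 = 4$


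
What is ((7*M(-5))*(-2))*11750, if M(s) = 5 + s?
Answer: 0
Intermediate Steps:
((7*M(-5))*(-2))*11750 = ((7*(5 - 5))*(-2))*11750 = ((7*0)*(-2))*11750 = (0*(-2))*11750 = 0*11750 = 0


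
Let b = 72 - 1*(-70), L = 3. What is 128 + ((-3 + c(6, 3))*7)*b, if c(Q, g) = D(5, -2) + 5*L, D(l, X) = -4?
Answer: 8080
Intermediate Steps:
c(Q, g) = 11 (c(Q, g) = -4 + 5*3 = -4 + 15 = 11)
b = 142 (b = 72 + 70 = 142)
128 + ((-3 + c(6, 3))*7)*b = 128 + ((-3 + 11)*7)*142 = 128 + (8*7)*142 = 128 + 56*142 = 128 + 7952 = 8080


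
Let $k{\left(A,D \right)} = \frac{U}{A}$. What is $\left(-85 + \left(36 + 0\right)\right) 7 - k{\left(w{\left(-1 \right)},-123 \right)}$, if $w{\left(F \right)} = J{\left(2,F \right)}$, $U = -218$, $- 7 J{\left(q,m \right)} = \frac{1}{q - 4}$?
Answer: $2709$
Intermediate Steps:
$J{\left(q,m \right)} = - \frac{1}{7 \left(-4 + q\right)}$ ($J{\left(q,m \right)} = - \frac{1}{7 \left(q - 4\right)} = - \frac{1}{7 \left(-4 + q\right)}$)
$w{\left(F \right)} = \frac{1}{14}$ ($w{\left(F \right)} = - \frac{1}{-28 + 7 \cdot 2} = - \frac{1}{-28 + 14} = - \frac{1}{-14} = \left(-1\right) \left(- \frac{1}{14}\right) = \frac{1}{14}$)
$k{\left(A,D \right)} = - \frac{218}{A}$
$\left(-85 + \left(36 + 0\right)\right) 7 - k{\left(w{\left(-1 \right)},-123 \right)} = \left(-85 + \left(36 + 0\right)\right) 7 - - 218 \frac{1}{\frac{1}{14}} = \left(-85 + 36\right) 7 - \left(-218\right) 14 = \left(-49\right) 7 - -3052 = -343 + 3052 = 2709$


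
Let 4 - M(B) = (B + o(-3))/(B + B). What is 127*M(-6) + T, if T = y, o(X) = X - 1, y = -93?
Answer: 1855/6 ≈ 309.17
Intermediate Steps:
o(X) = -1 + X
T = -93
M(B) = 4 - (-4 + B)/(2*B) (M(B) = 4 - (B + (-1 - 3))/(B + B) = 4 - (B - 4)/(2*B) = 4 - (-4 + B)*1/(2*B) = 4 - (-4 + B)/(2*B))
127*M(-6) + T = 127*(7/2 + 2/(-6)) - 93 = 127*(7/2 + 2*(-⅙)) - 93 = 127*(7/2 - ⅓) - 93 = 127*(19/6) - 93 = 2413/6 - 93 = 1855/6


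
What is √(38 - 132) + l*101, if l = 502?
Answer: 50702 + I*√94 ≈ 50702.0 + 9.6954*I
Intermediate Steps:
√(38 - 132) + l*101 = √(38 - 132) + 502*101 = √(-94) + 50702 = I*√94 + 50702 = 50702 + I*√94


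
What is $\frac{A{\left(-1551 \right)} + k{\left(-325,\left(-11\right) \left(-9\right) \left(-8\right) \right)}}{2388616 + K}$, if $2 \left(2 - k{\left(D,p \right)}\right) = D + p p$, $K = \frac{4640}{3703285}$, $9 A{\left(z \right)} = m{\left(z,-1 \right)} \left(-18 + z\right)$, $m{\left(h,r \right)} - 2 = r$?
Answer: $- \frac{1393806116107}{10614870969840} \approx -0.13131$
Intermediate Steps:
$m{\left(h,r \right)} = 2 + r$
$A{\left(z \right)} = -2 + \frac{z}{9}$ ($A{\left(z \right)} = \frac{\left(2 - 1\right) \left(-18 + z\right)}{9} = \frac{1 \left(-18 + z\right)}{9} = \frac{-18 + z}{9} = -2 + \frac{z}{9}$)
$K = \frac{928}{740657}$ ($K = 4640 \cdot \frac{1}{3703285} = \frac{928}{740657} \approx 0.0012529$)
$k{\left(D,p \right)} = 2 - \frac{D}{2} - \frac{p^{2}}{2}$ ($k{\left(D,p \right)} = 2 - \frac{D + p p}{2} = 2 - \frac{D + p^{2}}{2} = 2 - \left(\frac{D}{2} + \frac{p^{2}}{2}\right) = 2 - \frac{D}{2} - \frac{p^{2}}{2}$)
$\frac{A{\left(-1551 \right)} + k{\left(-325,\left(-11\right) \left(-9\right) \left(-8\right) \right)}}{2388616 + K} = \frac{\left(-2 + \frac{1}{9} \left(-1551\right)\right) - \left(- \frac{329}{2} + 313632\right)}{2388616 + \frac{928}{740657}} = \frac{\left(-2 - \frac{517}{3}\right) + \left(2 + \frac{325}{2} - \frac{\left(99 \left(-8\right)\right)^{2}}{2}\right)}{\frac{1769145161640}{740657}} = \left(- \frac{523}{3} + \left(2 + \frac{325}{2} - \frac{\left(-792\right)^{2}}{2}\right)\right) \frac{740657}{1769145161640} = \left(- \frac{523}{3} + \left(2 + \frac{325}{2} - 313632\right)\right) \frac{740657}{1769145161640} = \left(- \frac{523}{3} - \frac{626935}{2}\right) \frac{740657}{1769145161640} = \left(- \frac{1881851}{6}\right) \frac{740657}{1769145161640} = - \frac{1393806116107}{10614870969840}$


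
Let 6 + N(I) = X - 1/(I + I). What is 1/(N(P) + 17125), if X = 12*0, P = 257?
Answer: 514/8799165 ≈ 5.8415e-5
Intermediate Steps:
X = 0
N(I) = -6 - 1/(2*I) (N(I) = -6 + (0 - 1/(I + I)) = -6 + (0 - 1/(2*I)) = -6 - 1/(2*I))
1/(N(P) + 17125) = 1/((-6 - 1/2/257) + 17125) = 1/((-6 - 1/2*1/257) + 17125) = 1/((-6 - 1/514) + 17125) = 1/(-3085/514 + 17125) = 1/(8799165/514) = 514/8799165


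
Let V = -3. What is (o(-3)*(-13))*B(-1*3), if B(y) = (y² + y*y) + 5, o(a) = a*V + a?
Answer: -1794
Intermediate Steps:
o(a) = -2*a (o(a) = a*(-3) + a = -3*a + a = -2*a)
B(y) = 5 + 2*y² (B(y) = (y² + y²) + 5 = 2*y² + 5 = 5 + 2*y²)
(o(-3)*(-13))*B(-1*3) = (-2*(-3)*(-13))*(5 + 2*(-1*3)²) = (6*(-13))*(5 + 2*(-3)²) = -78*(5 + 2*9) = -78*(5 + 18) = -78*23 = -1794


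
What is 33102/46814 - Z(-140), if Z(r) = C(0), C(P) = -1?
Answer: 39958/23407 ≈ 1.7071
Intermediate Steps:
Z(r) = -1
33102/46814 - Z(-140) = 33102/46814 - 1*(-1) = 33102*(1/46814) + 1 = 16551/23407 + 1 = 39958/23407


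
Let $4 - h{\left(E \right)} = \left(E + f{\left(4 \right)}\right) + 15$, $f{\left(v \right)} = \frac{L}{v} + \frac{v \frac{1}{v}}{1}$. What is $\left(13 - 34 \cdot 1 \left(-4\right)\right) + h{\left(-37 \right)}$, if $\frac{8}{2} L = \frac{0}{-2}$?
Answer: $174$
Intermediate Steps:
$L = 0$ ($L = \frac{0 \frac{1}{-2}}{4} = \frac{0 \left(- \frac{1}{2}\right)}{4} = \frac{1}{4} \cdot 0 = 0$)
$f{\left(v \right)} = 1$ ($f{\left(v \right)} = \frac{0}{v} + \frac{v \frac{1}{v}}{1} = 0 + 1 \cdot 1 = 0 + 1 = 1$)
$h{\left(E \right)} = -12 - E$ ($h{\left(E \right)} = 4 - \left(\left(E + 1\right) + 15\right) = 4 - \left(\left(1 + E\right) + 15\right) = 4 - \left(16 + E\right) = -12 - E$)
$\left(13 - 34 \cdot 1 \left(-4\right)\right) + h{\left(-37 \right)} = \left(13 - 34 \cdot 1 \left(-4\right)\right) - -25 = \left(13 - -136\right) + \left(-12 + 37\right) = \left(13 + 136\right) + 25 = 149 + 25 = 174$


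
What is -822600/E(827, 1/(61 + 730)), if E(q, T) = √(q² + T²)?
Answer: -65067660*√17116855226/8558427613 ≈ -994.68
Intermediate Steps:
E(q, T) = √(T² + q²)
-822600/E(827, 1/(61 + 730)) = -822600/√((1/(61 + 730))² + 827²) = -822600/√((1/791)² + 683929) = -822600/√(1/625681 + 683929) = -822600*791*√17116855226/85584276130 = -65067660*√17116855226/8558427613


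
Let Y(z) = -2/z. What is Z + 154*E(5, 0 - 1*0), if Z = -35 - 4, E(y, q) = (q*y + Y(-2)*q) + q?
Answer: -39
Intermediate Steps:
E(y, q) = 2*q + q*y (E(y, q) = (q*y + (-2/(-2))*q) + q = (q*y + (-2*(-½))*q) + q = (q*y + 1*q) + q = (q*y + q) + q = (q + q*y) + q = 2*q + q*y)
Z = -39
Z + 154*E(5, 0 - 1*0) = -39 + 154*((0 - 1*0)*(2 + 5)) = -39 + 154*((0 + 0)*7) = -39 + 154*(0*7) = -39 + 154*0 = -39 + 0 = -39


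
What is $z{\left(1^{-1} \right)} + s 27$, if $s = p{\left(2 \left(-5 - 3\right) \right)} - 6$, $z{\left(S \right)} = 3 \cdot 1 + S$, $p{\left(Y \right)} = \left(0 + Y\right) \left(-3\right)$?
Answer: $1138$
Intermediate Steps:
$p{\left(Y \right)} = - 3 Y$ ($p{\left(Y \right)} = Y \left(-3\right) = - 3 Y$)
$z{\left(S \right)} = 3 + S$
$s = 42$ ($s = - 3 \cdot 2 \left(-5 - 3\right) - 6 = - 3 \cdot 2 \left(-8\right) - 6 = \left(-3\right) \left(-16\right) - 6 = 48 - 6 = 42$)
$z{\left(1^{-1} \right)} + s 27 = \left(3 + 1^{-1}\right) + 42 \cdot 27 = \left(3 + 1\right) + 1134 = 4 + 1134 = 1138$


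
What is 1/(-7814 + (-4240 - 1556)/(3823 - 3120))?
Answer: -703/5499038 ≈ -0.00012784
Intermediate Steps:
1/(-7814 + (-4240 - 1556)/(3823 - 3120)) = 1/(-7814 - 5796/703) = 1/(-5499038/703) = -703/5499038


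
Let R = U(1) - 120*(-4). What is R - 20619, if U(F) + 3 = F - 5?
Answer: -20146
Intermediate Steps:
U(F) = -8 + F (U(F) = -3 + (F - 5) = -3 + (-5 + F) = -8 + F)
R = 473 (R = (-8 + 1) - 120*(-4) = -7 - 20*(-24) = -7 + 480 = 473)
R - 20619 = 473 - 20619 = -20146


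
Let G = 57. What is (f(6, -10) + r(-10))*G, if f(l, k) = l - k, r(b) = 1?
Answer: 969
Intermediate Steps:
(f(6, -10) + r(-10))*G = ((6 - 1*(-10)) + 1)*57 = ((6 + 10) + 1)*57 = (16 + 1)*57 = 17*57 = 969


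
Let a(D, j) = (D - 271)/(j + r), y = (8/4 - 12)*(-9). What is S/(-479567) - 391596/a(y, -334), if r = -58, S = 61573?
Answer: -73616246566057/86801627 ≈ -8.4810e+5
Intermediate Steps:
y = 90 (y = (8*(¼) - 12)*(-9) = (2 - 12)*(-9) = -10*(-9) = 90)
a(D, j) = (-271 + D)/(-58 + j) (a(D, j) = (D - 271)/(j - 58) = (-271 + D)/(-58 + j))
S/(-479567) - 391596/a(y, -334) = 61573/(-479567) - 391596*(-58 - 334)/(-271 + 90) = 61573*(-1/479567) - 391596/(-181/(-392)) = -61573/479567 - 391596/((-1/392*(-181))) = -61573/479567 - 391596/181/392 = -61573/479567 - 391596*392/181 = -61573/479567 - 153505632/181 = -73616246566057/86801627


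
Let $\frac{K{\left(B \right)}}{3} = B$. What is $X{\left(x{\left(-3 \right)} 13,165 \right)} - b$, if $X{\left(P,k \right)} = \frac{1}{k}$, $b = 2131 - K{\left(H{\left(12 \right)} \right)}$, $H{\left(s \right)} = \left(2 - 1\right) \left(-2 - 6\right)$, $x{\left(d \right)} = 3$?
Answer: $- \frac{355574}{165} \approx -2155.0$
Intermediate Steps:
$H{\left(s \right)} = -8$ ($H{\left(s \right)} = 1 \left(-2 - 6\right) = 1 \left(-8\right) = -8$)
$K{\left(B \right)} = 3 B$
$b = 2155$ ($b = 2131 - 3 \left(-8\right) = 2131 - -24 = 2131 + 24 = 2155$)
$X{\left(x{\left(-3 \right)} 13,165 \right)} - b = \frac{1}{165} - 2155 = - \frac{355574}{165}$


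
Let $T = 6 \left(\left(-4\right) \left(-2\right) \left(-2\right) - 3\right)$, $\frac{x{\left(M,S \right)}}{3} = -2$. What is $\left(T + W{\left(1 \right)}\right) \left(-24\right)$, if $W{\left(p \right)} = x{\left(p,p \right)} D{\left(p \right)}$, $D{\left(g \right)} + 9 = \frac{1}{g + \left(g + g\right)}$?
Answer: $1488$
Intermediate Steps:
$x{\left(M,S \right)} = -6$ ($x{\left(M,S \right)} = 3 \left(-2\right) = -6$)
$D{\left(g \right)} = -9 + \frac{1}{3 g}$ ($D{\left(g \right)} = -9 + \frac{1}{g + \left(g + g\right)} = -9 + \frac{1}{g + 2 g} = -9 + \frac{1}{3 g}$)
$W{\left(p \right)} = 54 - \frac{2}{p}$ ($W{\left(p \right)} = - 6 \left(-9 + \frac{1}{3 p}\right) = 54 - \frac{2}{p}$)
$T = -114$ ($T = 6 \left(8 \left(-2\right) - 3\right) = 6 \left(-16 - 3\right) = 6 \left(-19\right) = -114$)
$\left(T + W{\left(1 \right)}\right) \left(-24\right) = \left(-114 + \left(54 - \frac{2}{1}\right)\right) \left(-24\right) = \left(-114 + \left(54 - 2\right)\right) \left(-24\right) = \left(-114 + 52\right) \left(-24\right) = \left(-62\right) \left(-24\right) = 1488$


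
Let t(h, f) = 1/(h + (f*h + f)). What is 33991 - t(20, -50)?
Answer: 35010731/1030 ≈ 33991.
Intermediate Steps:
t(h, f) = 1/(f + h + f*h) (t(h, f) = 1/(h + (f + f*h)) = 1/(f + h + f*h))
33991 - t(20, -50) = 33991 - 1/(-50 + 20 - 50*20) = 33991 - 1/(-50 + 20 - 1000) = 33991 - 1/(-1030) = 33991 - 1*(-1/1030) = 33991 + 1/1030 = 35010731/1030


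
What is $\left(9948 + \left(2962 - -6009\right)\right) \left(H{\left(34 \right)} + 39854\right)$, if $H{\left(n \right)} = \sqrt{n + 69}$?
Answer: $753997826 + 18919 \sqrt{103} \approx 7.5419 \cdot 10^{8}$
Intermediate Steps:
$H{\left(n \right)} = \sqrt{69 + n}$
$\left(9948 + \left(2962 - -6009\right)\right) \left(H{\left(34 \right)} + 39854\right) = \left(9948 + \left(2962 - -6009\right)\right) \left(\sqrt{69 + 34} + 39854\right) = \left(9948 + \left(2962 + 6009\right)\right) \left(\sqrt{103} + 39854\right) = \left(9948 + 8971\right) \left(39854 + \sqrt{103}\right) = 18919 \left(39854 + \sqrt{103}\right) = 753997826 + 18919 \sqrt{103}$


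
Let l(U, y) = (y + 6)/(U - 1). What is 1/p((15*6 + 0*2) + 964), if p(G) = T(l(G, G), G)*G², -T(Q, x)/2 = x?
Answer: -1/2341810928 ≈ -4.2702e-10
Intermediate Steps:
l(U, y) = (6 + y)/(-1 + U)
T(Q, x) = -2*x
p(G) = -2*G³ (p(G) = (-2*G)*G² = -2*G³)
1/p((15*6 + 0*2) + 964) = 1/(-2*((15*6 + 0*2) + 964)³) = 1/(-2*((90 + 0) + 964)³) = 1/(-2*(90 + 964)³) = 1/(-2*1054³) = 1/(-2*1170905464) = 1/(-2341810928) = -1/2341810928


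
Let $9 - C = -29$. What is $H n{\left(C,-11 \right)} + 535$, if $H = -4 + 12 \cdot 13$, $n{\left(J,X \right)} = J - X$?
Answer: $7983$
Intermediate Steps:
$C = 38$ ($C = 9 - -29 = 9 + 29 = 38$)
$H = 152$ ($H = -4 + 156 = 152$)
$H n{\left(C,-11 \right)} + 535 = 152 \left(38 - -11\right) + 535 = 152 \left(38 + 11\right) + 535 = 152 \cdot 49 + 535 = 7448 + 535 = 7983$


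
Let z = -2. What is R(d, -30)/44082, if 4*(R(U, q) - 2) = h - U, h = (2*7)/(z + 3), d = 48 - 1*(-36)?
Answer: -1/2844 ≈ -0.00035162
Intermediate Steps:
d = 84 (d = 48 + 36 = 84)
h = 14 (h = (2*7)/(-2 + 3) = 14/1 = 14*1 = 14)
R(U, q) = 11/2 - U/4 (R(U, q) = 2 + (14 - U)/4 = 2 + (7/2 - U/4) = 11/2 - U/4)
R(d, -30)/44082 = (11/2 - ¼*84)/44082 = (11/2 - 21)*(1/44082) = -31/2*1/44082 = -1/2844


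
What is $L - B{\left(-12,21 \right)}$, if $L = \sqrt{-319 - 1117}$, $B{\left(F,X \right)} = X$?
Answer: $-21 + 2 i \sqrt{359} \approx -21.0 + 37.895 i$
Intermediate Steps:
$L = 2 i \sqrt{359}$ ($L = \sqrt{-319 - 1117} = \sqrt{-1436} = 2 i \sqrt{359} \approx 37.895 i$)
$L - B{\left(-12,21 \right)} = 2 i \sqrt{359} - 21 = -21 + 2 i \sqrt{359}$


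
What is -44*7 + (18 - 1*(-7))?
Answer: -283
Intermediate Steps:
-44*7 + (18 - 1*(-7)) = -308 + (18 + 7) = -308 + 25 = -283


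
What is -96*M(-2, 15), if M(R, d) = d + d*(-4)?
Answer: 4320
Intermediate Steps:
M(R, d) = -3*d (M(R, d) = d - 4*d = -3*d)
-96*M(-2, 15) = -(-288)*15 = -96*(-45) = 4320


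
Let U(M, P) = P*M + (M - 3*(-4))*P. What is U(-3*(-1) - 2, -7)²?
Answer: 9604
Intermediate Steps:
U(M, P) = M*P + P*(12 + M) (U(M, P) = M*P + (M + 12)*P = M*P + (12 + M)*P = M*P + P*(12 + M))
U(-3*(-1) - 2, -7)² = (2*(-7)*(6 + (-3*(-1) - 2)))² = (2*(-7)*(6 + (3 - 2)))² = (2*(-7)*(6 + 1))² = (2*(-7)*7)² = (-98)² = 9604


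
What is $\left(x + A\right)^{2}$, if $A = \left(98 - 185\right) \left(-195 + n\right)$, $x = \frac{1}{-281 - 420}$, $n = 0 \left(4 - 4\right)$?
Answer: $\frac{141430699991296}{491401} \approx 2.8781 \cdot 10^{8}$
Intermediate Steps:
$n = 0$ ($n = 0 \cdot 0 = 0$)
$x = - \frac{1}{701}$ ($x = \frac{1}{-701} = - \frac{1}{701} \approx -0.0014265$)
$A = 16965$ ($A = \left(98 - 185\right) \left(-195 + 0\right) = \left(-87\right) \left(-195\right) = 16965$)
$\left(x + A\right)^{2} = \left(- \frac{1}{701} + 16965\right)^{2} = \left(\frac{11892464}{701}\right)^{2} = \frac{141430699991296}{491401}$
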